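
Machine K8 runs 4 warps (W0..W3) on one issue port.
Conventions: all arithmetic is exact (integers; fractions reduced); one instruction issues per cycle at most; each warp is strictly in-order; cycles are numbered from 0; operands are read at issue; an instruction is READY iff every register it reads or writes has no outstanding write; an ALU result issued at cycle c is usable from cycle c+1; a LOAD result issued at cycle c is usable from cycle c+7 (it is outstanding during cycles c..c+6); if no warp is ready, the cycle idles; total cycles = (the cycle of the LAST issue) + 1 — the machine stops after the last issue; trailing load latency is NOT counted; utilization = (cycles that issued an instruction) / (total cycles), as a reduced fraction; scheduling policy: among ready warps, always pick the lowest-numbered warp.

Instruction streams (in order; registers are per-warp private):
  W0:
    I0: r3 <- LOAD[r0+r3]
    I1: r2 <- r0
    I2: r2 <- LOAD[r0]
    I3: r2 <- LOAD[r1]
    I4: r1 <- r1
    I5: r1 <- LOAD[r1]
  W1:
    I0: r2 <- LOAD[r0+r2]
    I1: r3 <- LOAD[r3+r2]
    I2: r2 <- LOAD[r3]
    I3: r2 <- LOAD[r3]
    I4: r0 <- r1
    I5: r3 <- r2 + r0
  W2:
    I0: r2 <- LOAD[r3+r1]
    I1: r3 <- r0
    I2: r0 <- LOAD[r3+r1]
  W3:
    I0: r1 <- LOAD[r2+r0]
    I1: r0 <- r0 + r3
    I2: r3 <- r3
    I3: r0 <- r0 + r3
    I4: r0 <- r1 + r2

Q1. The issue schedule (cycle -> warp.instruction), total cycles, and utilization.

cycle 0: W0.I0
cycle 1: W0.I1
cycle 2: W0.I2
cycle 3: W1.I0
cycle 4: W2.I0
cycle 5: W2.I1
cycle 6: W2.I2
cycle 7: W3.I0
cycle 8: W3.I1
cycle 9: W0.I3
cycle 10: W0.I4
cycle 11: W0.I5
cycle 12: W1.I1
cycle 13: W3.I2
cycle 14: W3.I3
cycle 15: W3.I4
cycle 16: idle
cycle 17: idle
cycle 18: idle
cycle 19: W1.I2
cycle 20: idle
cycle 21: idle
cycle 22: idle
cycle 23: idle
cycle 24: idle
cycle 25: idle
cycle 26: W1.I3
cycle 27: W1.I4
cycle 28: idle
cycle 29: idle
cycle 30: idle
cycle 31: idle
cycle 32: idle
cycle 33: W1.I5

Answer: 34 cycles, utilization 10/17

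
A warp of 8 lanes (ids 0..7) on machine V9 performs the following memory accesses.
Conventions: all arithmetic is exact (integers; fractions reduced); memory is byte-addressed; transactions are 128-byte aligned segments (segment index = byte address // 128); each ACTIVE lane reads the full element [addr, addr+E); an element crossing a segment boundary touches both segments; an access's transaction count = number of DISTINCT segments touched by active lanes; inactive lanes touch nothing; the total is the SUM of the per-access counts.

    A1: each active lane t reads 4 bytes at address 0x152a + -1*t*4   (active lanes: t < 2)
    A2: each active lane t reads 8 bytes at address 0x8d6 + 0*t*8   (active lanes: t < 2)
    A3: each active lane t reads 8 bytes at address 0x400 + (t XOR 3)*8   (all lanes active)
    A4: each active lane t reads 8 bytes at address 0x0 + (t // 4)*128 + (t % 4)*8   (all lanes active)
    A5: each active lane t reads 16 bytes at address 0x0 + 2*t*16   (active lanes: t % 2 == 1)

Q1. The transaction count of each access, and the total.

A1: 1 transaction
A2: 1 transaction
A3: 1 transaction
A4: 2 transactions
A5: 2 transactions

Answer: 1,1,1,2,2; total 7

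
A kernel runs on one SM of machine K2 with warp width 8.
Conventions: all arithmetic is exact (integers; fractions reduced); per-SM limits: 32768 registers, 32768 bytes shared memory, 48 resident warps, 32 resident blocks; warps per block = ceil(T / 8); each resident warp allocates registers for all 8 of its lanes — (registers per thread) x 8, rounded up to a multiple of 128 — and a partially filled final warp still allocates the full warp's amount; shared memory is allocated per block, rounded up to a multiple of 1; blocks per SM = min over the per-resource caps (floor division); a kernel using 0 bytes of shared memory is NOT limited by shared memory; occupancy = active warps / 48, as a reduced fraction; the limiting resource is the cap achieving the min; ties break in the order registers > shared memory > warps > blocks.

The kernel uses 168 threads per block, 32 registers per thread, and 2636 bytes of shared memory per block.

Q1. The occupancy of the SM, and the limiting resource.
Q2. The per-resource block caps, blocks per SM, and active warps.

Answer: occupancy 7/8, limited by warps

registers: 6 blocks
shared memory: 12 blocks
warps: 2 blocks
blocks: 32 blocks

Answer: 2 blocks, 42 active warps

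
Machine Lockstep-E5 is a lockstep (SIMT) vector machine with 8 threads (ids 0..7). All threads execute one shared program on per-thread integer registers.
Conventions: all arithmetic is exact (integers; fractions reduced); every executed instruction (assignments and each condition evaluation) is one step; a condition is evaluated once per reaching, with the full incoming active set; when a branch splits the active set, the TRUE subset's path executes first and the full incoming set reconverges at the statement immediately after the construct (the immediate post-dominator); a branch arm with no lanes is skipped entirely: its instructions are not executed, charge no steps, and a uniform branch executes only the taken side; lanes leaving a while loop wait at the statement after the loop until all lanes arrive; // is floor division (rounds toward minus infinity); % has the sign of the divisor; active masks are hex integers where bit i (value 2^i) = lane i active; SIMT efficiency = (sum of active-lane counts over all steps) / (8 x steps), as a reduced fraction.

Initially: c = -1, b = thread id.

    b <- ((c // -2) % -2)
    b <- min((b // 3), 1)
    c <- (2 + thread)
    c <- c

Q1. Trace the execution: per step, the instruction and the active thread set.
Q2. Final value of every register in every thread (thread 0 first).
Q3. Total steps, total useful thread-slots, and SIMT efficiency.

step 0: b <- ((c // -2) % -2)        0xff
step 1: b <- min((b // 3), 1)        0xff
step 2: c <- (2 + thread)            0xff
step 3: c <- c                       0xff

Answer: 4 steps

c: 2,3,4,5,6,7,8,9
b: 0,0,0,0,0,0,0,0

steps = 4; useful = 32; efficiency = 32/32 = 1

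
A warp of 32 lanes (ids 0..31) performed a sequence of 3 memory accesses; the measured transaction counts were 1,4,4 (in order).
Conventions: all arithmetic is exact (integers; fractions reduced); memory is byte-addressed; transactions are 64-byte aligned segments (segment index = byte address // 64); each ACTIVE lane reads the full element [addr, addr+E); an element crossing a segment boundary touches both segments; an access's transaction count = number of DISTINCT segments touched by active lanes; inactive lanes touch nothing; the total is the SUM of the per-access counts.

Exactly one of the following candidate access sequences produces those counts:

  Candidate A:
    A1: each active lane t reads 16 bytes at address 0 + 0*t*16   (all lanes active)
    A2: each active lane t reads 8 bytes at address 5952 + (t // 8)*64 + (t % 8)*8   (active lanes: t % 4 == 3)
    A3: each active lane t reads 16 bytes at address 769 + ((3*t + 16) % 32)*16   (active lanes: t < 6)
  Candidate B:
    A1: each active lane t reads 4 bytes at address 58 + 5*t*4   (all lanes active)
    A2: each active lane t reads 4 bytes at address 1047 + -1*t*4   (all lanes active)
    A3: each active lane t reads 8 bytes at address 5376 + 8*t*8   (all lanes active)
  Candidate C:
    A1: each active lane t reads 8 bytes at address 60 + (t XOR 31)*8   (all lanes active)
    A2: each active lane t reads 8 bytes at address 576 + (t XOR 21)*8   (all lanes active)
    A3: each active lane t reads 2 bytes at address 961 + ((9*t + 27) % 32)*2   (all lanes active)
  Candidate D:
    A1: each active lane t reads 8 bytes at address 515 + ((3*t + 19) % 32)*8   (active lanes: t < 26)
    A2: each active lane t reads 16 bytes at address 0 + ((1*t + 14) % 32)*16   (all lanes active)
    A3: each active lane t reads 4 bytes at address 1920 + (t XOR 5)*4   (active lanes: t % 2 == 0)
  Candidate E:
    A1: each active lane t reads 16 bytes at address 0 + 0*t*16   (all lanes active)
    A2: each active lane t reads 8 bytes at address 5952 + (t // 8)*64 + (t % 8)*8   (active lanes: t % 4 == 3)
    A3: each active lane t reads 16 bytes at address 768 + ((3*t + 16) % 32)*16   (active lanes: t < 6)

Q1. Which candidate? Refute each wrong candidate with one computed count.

A: A3 gives 5 transactions, not 4
B: A1 gives 11 transactions, not 1
C: A1 gives 5 transactions, not 1
D: A1 gives 5 transactions, not 1
E: all counts match (1,4,4)

Answer: E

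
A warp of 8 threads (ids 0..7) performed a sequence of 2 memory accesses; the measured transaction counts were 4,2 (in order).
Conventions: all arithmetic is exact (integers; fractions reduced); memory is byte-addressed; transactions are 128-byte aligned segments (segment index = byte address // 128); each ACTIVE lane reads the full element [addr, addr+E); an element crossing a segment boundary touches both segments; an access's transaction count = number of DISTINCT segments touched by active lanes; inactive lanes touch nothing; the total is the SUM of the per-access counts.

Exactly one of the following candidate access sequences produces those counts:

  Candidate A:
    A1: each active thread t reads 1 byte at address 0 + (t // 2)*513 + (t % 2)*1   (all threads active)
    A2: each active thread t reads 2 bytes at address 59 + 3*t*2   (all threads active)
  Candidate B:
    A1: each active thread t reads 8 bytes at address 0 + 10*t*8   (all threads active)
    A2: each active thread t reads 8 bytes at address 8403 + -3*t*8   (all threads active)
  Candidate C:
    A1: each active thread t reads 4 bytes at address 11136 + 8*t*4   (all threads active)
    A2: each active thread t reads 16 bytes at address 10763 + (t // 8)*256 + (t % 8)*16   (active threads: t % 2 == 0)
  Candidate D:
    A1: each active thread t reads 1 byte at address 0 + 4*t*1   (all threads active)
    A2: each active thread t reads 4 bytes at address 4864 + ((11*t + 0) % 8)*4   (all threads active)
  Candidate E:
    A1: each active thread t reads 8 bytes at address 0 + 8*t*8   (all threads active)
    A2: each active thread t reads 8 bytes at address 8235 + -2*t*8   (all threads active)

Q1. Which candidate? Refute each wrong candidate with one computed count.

A: A2 gives 1 transaction, not 2
B: A1 gives 5 transactions, not 4
C: A1 gives 2 transactions, not 4
D: A1 gives 1 transaction, not 4
E: all counts match (4,2)

Answer: E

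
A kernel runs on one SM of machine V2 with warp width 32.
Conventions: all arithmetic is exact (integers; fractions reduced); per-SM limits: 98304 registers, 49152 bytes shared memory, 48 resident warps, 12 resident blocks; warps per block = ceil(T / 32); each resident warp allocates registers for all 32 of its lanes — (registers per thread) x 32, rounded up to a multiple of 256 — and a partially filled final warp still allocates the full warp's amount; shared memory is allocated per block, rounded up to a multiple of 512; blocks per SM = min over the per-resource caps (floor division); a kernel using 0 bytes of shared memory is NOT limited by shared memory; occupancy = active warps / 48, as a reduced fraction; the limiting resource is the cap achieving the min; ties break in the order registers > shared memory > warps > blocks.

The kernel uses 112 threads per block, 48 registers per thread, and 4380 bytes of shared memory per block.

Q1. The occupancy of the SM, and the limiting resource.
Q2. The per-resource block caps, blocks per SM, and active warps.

Answer: occupancy 5/6, limited by shared memory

registers: 16 blocks
shared memory: 10 blocks
warps: 12 blocks
blocks: 12 blocks

Answer: 10 blocks, 40 active warps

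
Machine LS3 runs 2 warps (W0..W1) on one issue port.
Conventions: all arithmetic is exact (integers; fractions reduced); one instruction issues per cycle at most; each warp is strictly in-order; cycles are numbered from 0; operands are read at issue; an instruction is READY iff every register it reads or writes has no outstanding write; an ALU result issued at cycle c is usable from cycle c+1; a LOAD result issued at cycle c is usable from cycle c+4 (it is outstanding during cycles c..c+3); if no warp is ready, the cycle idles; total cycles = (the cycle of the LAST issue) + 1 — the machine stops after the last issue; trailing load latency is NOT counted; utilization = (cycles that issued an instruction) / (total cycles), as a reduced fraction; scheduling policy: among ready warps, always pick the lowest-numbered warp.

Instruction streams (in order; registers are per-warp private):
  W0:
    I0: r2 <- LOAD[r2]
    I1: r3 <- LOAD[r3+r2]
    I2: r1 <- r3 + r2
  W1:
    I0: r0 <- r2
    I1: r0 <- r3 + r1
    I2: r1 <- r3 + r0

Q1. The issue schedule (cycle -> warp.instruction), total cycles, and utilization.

cycle 0: W0.I0
cycle 1: W1.I0
cycle 2: W1.I1
cycle 3: W1.I2
cycle 4: W0.I1
cycle 5: idle
cycle 6: idle
cycle 7: idle
cycle 8: W0.I2

Answer: 9 cycles, utilization 2/3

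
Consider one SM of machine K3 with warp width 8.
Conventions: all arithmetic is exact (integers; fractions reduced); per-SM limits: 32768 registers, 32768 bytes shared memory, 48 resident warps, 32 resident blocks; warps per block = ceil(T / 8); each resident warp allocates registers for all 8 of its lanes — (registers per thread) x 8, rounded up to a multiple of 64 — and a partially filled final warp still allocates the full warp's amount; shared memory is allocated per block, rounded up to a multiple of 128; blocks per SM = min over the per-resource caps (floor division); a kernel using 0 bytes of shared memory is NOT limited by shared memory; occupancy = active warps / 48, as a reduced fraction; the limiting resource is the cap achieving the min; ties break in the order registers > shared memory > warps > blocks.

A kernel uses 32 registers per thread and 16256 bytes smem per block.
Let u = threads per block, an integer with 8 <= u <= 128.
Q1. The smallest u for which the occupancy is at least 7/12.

Answer: u = 105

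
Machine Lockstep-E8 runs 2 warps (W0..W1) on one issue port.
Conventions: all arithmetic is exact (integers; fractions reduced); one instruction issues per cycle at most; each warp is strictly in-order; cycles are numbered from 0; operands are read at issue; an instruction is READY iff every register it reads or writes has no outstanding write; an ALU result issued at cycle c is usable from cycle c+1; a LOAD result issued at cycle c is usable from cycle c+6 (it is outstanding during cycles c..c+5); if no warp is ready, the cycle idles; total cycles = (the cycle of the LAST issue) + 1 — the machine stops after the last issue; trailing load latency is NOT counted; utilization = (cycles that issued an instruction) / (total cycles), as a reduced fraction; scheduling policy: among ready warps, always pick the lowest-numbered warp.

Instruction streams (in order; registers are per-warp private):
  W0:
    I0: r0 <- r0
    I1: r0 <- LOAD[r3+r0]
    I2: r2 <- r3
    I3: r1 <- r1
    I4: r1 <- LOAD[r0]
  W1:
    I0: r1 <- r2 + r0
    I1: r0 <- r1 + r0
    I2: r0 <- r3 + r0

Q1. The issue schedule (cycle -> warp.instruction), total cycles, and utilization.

cycle 0: W0.I0
cycle 1: W0.I1
cycle 2: W0.I2
cycle 3: W0.I3
cycle 4: W1.I0
cycle 5: W1.I1
cycle 6: W1.I2
cycle 7: W0.I4

Answer: 8 cycles, utilization 1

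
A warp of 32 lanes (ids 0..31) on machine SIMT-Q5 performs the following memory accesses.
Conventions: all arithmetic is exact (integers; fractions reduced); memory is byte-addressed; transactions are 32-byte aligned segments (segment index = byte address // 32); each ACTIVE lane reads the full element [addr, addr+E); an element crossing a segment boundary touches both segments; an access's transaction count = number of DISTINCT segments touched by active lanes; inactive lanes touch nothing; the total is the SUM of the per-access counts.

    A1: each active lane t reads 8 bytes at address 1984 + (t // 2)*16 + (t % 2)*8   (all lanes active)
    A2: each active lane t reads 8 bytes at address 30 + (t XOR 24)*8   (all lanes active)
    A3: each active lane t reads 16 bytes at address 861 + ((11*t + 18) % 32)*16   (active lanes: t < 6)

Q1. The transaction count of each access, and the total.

A1: 8 transactions
A2: 9 transactions
A3: 6 transactions

Answer: 8,9,6; total 23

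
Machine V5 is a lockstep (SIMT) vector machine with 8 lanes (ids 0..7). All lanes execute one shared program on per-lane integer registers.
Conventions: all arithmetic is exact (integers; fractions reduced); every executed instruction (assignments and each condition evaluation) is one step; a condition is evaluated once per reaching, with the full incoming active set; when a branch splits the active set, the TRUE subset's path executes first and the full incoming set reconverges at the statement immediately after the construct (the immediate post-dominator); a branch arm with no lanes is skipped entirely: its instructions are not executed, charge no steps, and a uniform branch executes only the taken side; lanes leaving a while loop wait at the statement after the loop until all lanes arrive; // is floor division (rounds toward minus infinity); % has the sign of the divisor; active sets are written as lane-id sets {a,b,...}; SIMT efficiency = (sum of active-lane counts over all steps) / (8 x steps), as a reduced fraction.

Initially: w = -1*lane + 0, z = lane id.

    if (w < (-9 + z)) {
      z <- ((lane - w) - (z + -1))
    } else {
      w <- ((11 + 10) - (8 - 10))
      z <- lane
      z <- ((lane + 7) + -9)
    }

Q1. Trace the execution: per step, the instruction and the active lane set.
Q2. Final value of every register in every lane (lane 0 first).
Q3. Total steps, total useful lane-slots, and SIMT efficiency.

step 0: eval (w < (-9 + z))          {0,1,2,3,4,5,6,7}
step 1: z <- ((lane - w) - (z + -1)) {5,6,7}
step 2: w <- ((11 + 10) - (8 - 10))  {0,1,2,3,4}
step 3: z <- lane                    {0,1,2,3,4}
step 4: z <- ((lane + 7) + -9)       {0,1,2,3,4}

Answer: 5 steps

w: 23,23,23,23,23,-5,-6,-7
z: -2,-1,0,1,2,6,7,8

steps = 5; useful = 26; efficiency = 26/40 = 13/20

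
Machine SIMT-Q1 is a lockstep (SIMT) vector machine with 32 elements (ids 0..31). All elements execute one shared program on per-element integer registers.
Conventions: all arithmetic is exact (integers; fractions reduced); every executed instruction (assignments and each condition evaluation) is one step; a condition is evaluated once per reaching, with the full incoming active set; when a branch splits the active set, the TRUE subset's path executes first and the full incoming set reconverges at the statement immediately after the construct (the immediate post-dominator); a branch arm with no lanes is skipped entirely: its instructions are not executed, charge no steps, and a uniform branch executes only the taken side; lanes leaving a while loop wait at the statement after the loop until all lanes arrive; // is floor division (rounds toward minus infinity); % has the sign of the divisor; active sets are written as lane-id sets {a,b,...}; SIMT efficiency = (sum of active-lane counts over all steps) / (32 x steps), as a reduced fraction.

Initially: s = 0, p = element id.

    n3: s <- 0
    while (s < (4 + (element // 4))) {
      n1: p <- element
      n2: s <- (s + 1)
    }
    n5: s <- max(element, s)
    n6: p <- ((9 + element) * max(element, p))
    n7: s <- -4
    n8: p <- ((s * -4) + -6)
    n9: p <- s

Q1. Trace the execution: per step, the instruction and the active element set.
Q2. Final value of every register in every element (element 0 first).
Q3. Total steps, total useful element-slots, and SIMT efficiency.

step 0: s <- 0                       {0,1,2,3,4,5,6,7,8,9,10,11,12,13,14,15,16,17,18,19,20,21,22,23,24,25,26,27,28,29,30,31}
step 1: eval (s < (4 + (element // 4))) {0,1,2,3,4,5,6,7,8,9,10,11,12,13,14,15,16,17,18,19,20,21,22,23,24,25,26,27,28,29,30,31}
step 2: p <- element                 {0,1,2,3,4,5,6,7,8,9,10,11,12,13,14,15,16,17,18,19,20,21,22,23,24,25,26,27,28,29,30,31}
step 3: s <- (s + 1)                 {0,1,2,3,4,5,6,7,8,9,10,11,12,13,14,15,16,17,18,19,20,21,22,23,24,25,26,27,28,29,30,31}
step 4: eval (s < (4 + (element // 4))) {0,1,2,3,4,5,6,7,8,9,10,11,12,13,14,15,16,17,18,19,20,21,22,23,24,25,26,27,28,29,30,31}
step 5: p <- element                 {0,1,2,3,4,5,6,7,8,9,10,11,12,13,14,15,16,17,18,19,20,21,22,23,24,25,26,27,28,29,30,31}
step 6: s <- (s + 1)                 {0,1,2,3,4,5,6,7,8,9,10,11,12,13,14,15,16,17,18,19,20,21,22,23,24,25,26,27,28,29,30,31}
step 7: eval (s < (4 + (element // 4))) {0,1,2,3,4,5,6,7,8,9,10,11,12,13,14,15,16,17,18,19,20,21,22,23,24,25,26,27,28,29,30,31}
step 8: p <- element                 {0,1,2,3,4,5,6,7,8,9,10,11,12,13,14,15,16,17,18,19,20,21,22,23,24,25,26,27,28,29,30,31}
step 9: s <- (s + 1)                 {0,1,2,3,4,5,6,7,8,9,10,11,12,13,14,15,16,17,18,19,20,21,22,23,24,25,26,27,28,29,30,31}
step 10: eval (s < (4 + (element // 4))) {0,1,2,3,4,5,6,7,8,9,10,11,12,13,14,15,16,17,18,19,20,21,22,23,24,25,26,27,28,29,30,31}
step 11: p <- element                 {0,1,2,3,4,5,6,7,8,9,10,11,12,13,14,15,16,17,18,19,20,21,22,23,24,25,26,27,28,29,30,31}
step 12: s <- (s + 1)                 {0,1,2,3,4,5,6,7,8,9,10,11,12,13,14,15,16,17,18,19,20,21,22,23,24,25,26,27,28,29,30,31}
step 13: eval (s < (4 + (element // 4))) {0,1,2,3,4,5,6,7,8,9,10,11,12,13,14,15,16,17,18,19,20,21,22,23,24,25,26,27,28,29,30,31}
step 14: p <- element                 {4,5,6,7,8,9,10,11,12,13,14,15,16,17,18,19,20,21,22,23,24,25,26,27,28,29,30,31}
step 15: s <- (s + 1)                 {4,5,6,7,8,9,10,11,12,13,14,15,16,17,18,19,20,21,22,23,24,25,26,27,28,29,30,31}
step 16: eval (s < (4 + (element // 4))) {4,5,6,7,8,9,10,11,12,13,14,15,16,17,18,19,20,21,22,23,24,25,26,27,28,29,30,31}
step 17: p <- element                 {8,9,10,11,12,13,14,15,16,17,18,19,20,21,22,23,24,25,26,27,28,29,30,31}
step 18: s <- (s + 1)                 {8,9,10,11,12,13,14,15,16,17,18,19,20,21,22,23,24,25,26,27,28,29,30,31}
step 19: eval (s < (4 + (element // 4))) {8,9,10,11,12,13,14,15,16,17,18,19,20,21,22,23,24,25,26,27,28,29,30,31}
step 20: p <- element                 {12,13,14,15,16,17,18,19,20,21,22,23,24,25,26,27,28,29,30,31}
step 21: s <- (s + 1)                 {12,13,14,15,16,17,18,19,20,21,22,23,24,25,26,27,28,29,30,31}
step 22: eval (s < (4 + (element // 4))) {12,13,14,15,16,17,18,19,20,21,22,23,24,25,26,27,28,29,30,31}
step 23: p <- element                 {16,17,18,19,20,21,22,23,24,25,26,27,28,29,30,31}
step 24: s <- (s + 1)                 {16,17,18,19,20,21,22,23,24,25,26,27,28,29,30,31}
step 25: eval (s < (4 + (element // 4))) {16,17,18,19,20,21,22,23,24,25,26,27,28,29,30,31}
step 26: p <- element                 {20,21,22,23,24,25,26,27,28,29,30,31}
step 27: s <- (s + 1)                 {20,21,22,23,24,25,26,27,28,29,30,31}
step 28: eval (s < (4 + (element // 4))) {20,21,22,23,24,25,26,27,28,29,30,31}
step 29: p <- element                 {24,25,26,27,28,29,30,31}
step 30: s <- (s + 1)                 {24,25,26,27,28,29,30,31}
step 31: eval (s < (4 + (element // 4))) {24,25,26,27,28,29,30,31}
step 32: p <- element                 {28,29,30,31}
step 33: s <- (s + 1)                 {28,29,30,31}
step 34: eval (s < (4 + (element // 4))) {28,29,30,31}
step 35: s <- max(element, s)         {0,1,2,3,4,5,6,7,8,9,10,11,12,13,14,15,16,17,18,19,20,21,22,23,24,25,26,27,28,29,30,31}
step 36: p <- ((9 + element) * max(element, p)) {0,1,2,3,4,5,6,7,8,9,10,11,12,13,14,15,16,17,18,19,20,21,22,23,24,25,26,27,28,29,30,31}
step 37: s <- -4                      {0,1,2,3,4,5,6,7,8,9,10,11,12,13,14,15,16,17,18,19,20,21,22,23,24,25,26,27,28,29,30,31}
step 38: p <- ((s * -4) + -6)         {0,1,2,3,4,5,6,7,8,9,10,11,12,13,14,15,16,17,18,19,20,21,22,23,24,25,26,27,28,29,30,31}
step 39: p <- s                       {0,1,2,3,4,5,6,7,8,9,10,11,12,13,14,15,16,17,18,19,20,21,22,23,24,25,26,27,28,29,30,31}

Answer: 40 steps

s: -4,-4,-4,-4,-4,-4,-4,-4,-4,-4,-4,-4,-4,-4,-4,-4,-4,-4,-4,-4,-4,-4,-4,-4,-4,-4,-4,-4,-4,-4,-4,-4
p: -4,-4,-4,-4,-4,-4,-4,-4,-4,-4,-4,-4,-4,-4,-4,-4,-4,-4,-4,-4,-4,-4,-4,-4,-4,-4,-4,-4,-4,-4,-4,-4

steps = 40; useful = 944; efficiency = 944/1280 = 59/80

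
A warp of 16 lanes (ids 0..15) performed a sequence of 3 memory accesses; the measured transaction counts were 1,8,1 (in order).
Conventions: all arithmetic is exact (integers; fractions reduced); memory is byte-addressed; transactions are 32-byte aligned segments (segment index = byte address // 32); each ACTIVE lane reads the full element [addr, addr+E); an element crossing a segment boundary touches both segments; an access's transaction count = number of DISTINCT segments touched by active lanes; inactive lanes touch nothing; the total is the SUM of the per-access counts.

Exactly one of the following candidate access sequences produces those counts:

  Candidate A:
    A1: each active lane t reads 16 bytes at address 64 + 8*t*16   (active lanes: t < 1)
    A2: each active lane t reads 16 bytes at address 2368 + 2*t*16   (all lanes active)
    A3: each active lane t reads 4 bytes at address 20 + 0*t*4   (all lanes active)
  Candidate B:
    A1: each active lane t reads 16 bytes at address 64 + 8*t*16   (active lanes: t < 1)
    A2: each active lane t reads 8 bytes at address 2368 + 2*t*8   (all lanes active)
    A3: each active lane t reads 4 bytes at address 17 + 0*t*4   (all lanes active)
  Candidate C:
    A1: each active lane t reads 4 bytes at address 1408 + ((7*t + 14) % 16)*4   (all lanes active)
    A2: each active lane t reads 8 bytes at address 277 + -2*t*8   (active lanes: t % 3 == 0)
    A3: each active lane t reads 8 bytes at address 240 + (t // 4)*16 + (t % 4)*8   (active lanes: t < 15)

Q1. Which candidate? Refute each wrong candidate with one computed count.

A: A2 gives 16 transactions, not 8
C: A1 gives 2 transactions, not 1
B: all counts match (1,8,1)

Answer: B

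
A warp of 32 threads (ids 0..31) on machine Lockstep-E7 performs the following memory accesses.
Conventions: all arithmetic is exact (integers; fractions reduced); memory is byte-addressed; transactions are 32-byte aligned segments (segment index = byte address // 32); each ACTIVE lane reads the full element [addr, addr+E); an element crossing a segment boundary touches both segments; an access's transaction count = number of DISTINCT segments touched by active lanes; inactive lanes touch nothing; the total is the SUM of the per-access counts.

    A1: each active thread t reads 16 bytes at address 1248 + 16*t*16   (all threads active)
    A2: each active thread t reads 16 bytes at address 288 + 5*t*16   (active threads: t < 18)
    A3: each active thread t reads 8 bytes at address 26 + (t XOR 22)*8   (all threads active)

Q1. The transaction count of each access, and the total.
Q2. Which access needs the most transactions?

A1: 32 transactions
A2: 18 transactions
A3: 9 transactions

Answer: 32,18,9; total 59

Answer: A1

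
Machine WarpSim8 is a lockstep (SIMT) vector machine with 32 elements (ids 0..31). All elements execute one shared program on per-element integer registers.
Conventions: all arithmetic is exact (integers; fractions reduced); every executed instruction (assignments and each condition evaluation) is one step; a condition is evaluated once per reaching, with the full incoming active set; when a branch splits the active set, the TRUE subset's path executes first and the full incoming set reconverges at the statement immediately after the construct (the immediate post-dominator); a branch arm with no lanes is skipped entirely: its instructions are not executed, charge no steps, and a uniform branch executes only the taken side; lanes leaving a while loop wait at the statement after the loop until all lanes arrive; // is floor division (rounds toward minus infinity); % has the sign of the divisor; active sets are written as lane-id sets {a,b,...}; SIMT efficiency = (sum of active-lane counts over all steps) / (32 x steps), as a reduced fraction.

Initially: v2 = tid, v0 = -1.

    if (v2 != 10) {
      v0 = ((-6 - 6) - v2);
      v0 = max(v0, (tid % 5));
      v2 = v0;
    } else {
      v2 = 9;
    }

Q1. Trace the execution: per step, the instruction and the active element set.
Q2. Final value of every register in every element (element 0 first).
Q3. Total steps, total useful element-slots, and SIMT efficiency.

step 0: eval (v2 != 10)              {0,1,2,3,4,5,6,7,8,9,10,11,12,13,14,15,16,17,18,19,20,21,22,23,24,25,26,27,28,29,30,31}
step 1: v0 <- ((-6 - 6) - v2)        {0,1,2,3,4,5,6,7,8,9,11,12,13,14,15,16,17,18,19,20,21,22,23,24,25,26,27,28,29,30,31}
step 2: v0 <- max(v0, (tid % 5))     {0,1,2,3,4,5,6,7,8,9,11,12,13,14,15,16,17,18,19,20,21,22,23,24,25,26,27,28,29,30,31}
step 3: v2 <- v0                     {0,1,2,3,4,5,6,7,8,9,11,12,13,14,15,16,17,18,19,20,21,22,23,24,25,26,27,28,29,30,31}
step 4: v2 <- 9                      {10}

Answer: 5 steps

v2: 0,1,2,3,4,0,1,2,3,4,9,1,2,3,4,0,1,2,3,4,0,1,2,3,4,0,1,2,3,4,0,1
v0: 0,1,2,3,4,0,1,2,3,4,-1,1,2,3,4,0,1,2,3,4,0,1,2,3,4,0,1,2,3,4,0,1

steps = 5; useful = 126; efficiency = 126/160 = 63/80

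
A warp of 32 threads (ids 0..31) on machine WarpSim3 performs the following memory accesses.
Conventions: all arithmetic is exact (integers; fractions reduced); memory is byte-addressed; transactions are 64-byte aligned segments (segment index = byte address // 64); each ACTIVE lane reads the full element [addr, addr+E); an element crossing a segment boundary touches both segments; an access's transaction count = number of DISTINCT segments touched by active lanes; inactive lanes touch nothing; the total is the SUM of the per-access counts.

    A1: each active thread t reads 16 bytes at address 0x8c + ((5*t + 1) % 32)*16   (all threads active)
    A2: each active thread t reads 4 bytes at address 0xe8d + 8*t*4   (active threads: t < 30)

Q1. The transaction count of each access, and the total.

A1: 9 transactions
A2: 15 transactions

Answer: 9,15; total 24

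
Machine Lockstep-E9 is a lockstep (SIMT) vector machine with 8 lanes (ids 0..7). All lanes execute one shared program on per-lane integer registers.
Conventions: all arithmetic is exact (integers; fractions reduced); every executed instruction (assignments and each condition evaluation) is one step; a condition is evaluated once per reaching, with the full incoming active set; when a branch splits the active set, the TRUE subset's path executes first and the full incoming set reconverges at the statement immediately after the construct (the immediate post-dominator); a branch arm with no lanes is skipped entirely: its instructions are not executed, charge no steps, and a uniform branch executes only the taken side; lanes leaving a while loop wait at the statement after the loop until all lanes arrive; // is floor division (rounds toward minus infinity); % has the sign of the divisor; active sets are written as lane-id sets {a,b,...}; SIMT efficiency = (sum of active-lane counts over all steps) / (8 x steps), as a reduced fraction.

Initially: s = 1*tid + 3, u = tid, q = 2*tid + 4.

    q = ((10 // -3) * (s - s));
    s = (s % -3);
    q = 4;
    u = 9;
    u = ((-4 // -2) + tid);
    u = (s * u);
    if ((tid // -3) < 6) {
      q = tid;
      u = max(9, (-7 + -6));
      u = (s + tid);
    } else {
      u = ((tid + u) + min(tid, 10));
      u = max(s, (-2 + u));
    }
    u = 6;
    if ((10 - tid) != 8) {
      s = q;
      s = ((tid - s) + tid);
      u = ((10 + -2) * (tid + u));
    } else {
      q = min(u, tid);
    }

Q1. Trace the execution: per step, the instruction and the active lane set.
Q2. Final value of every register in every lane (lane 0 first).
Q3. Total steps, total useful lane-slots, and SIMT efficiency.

step 0: q <- ((10 // -3) * (s - s))  {0,1,2,3,4,5,6,7}
step 1: s <- (s % -3)                {0,1,2,3,4,5,6,7}
step 2: q <- 4                       {0,1,2,3,4,5,6,7}
step 3: u <- 9                       {0,1,2,3,4,5,6,7}
step 4: u <- ((-4 // -2) + tid)      {0,1,2,3,4,5,6,7}
step 5: u <- (s * u)                 {0,1,2,3,4,5,6,7}
step 6: eval ((tid // -3) < 6)       {0,1,2,3,4,5,6,7}
step 7: q <- tid                     {0,1,2,3,4,5,6,7}
step 8: u <- max(9, (-7 + -6))       {0,1,2,3,4,5,6,7}
step 9: u <- (s + tid)               {0,1,2,3,4,5,6,7}
step 10: u <- 6                       {0,1,2,3,4,5,6,7}
step 11: eval ((10 - tid) != 8)       {0,1,2,3,4,5,6,7}
step 12: s <- q                       {0,1,3,4,5,6,7}
step 13: s <- ((tid - s) + tid)       {0,1,3,4,5,6,7}
step 14: u <- ((10 + -2) * (tid + u)) {0,1,3,4,5,6,7}
step 15: q <- min(u, tid)             {2}

Answer: 16 steps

s: 0,1,-1,3,4,5,6,7
u: 48,56,6,72,80,88,96,104
q: 0,1,2,3,4,5,6,7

steps = 16; useful = 118; efficiency = 118/128 = 59/64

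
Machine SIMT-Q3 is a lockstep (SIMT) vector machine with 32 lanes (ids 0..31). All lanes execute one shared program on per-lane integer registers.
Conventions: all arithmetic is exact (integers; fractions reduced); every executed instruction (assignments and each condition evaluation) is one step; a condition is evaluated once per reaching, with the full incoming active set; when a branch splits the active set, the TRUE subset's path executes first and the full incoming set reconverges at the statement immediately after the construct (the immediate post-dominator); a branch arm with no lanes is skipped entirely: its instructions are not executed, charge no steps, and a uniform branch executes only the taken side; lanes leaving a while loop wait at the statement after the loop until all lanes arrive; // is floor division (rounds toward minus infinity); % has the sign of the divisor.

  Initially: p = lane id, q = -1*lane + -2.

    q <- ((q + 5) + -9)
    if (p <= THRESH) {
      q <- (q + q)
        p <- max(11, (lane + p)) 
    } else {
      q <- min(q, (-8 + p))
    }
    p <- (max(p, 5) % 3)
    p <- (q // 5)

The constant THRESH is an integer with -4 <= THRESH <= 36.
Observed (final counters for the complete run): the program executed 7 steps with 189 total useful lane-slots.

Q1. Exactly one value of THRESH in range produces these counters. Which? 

Answer: THRESH = 28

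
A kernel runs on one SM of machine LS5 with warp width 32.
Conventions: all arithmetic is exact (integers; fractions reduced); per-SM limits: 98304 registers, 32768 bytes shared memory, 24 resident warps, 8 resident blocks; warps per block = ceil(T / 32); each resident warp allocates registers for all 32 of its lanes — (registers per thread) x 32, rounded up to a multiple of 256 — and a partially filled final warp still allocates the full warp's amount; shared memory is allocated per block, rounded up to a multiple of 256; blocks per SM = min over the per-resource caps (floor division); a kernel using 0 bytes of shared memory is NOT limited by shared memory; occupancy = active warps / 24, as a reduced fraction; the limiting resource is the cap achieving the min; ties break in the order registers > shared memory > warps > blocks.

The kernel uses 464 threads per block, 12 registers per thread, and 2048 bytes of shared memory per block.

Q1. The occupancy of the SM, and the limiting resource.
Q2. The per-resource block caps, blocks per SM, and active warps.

Answer: occupancy 5/8, limited by warps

registers: 12 blocks
shared memory: 16 blocks
warps: 1 block
blocks: 8 blocks

Answer: 1 block, 15 active warps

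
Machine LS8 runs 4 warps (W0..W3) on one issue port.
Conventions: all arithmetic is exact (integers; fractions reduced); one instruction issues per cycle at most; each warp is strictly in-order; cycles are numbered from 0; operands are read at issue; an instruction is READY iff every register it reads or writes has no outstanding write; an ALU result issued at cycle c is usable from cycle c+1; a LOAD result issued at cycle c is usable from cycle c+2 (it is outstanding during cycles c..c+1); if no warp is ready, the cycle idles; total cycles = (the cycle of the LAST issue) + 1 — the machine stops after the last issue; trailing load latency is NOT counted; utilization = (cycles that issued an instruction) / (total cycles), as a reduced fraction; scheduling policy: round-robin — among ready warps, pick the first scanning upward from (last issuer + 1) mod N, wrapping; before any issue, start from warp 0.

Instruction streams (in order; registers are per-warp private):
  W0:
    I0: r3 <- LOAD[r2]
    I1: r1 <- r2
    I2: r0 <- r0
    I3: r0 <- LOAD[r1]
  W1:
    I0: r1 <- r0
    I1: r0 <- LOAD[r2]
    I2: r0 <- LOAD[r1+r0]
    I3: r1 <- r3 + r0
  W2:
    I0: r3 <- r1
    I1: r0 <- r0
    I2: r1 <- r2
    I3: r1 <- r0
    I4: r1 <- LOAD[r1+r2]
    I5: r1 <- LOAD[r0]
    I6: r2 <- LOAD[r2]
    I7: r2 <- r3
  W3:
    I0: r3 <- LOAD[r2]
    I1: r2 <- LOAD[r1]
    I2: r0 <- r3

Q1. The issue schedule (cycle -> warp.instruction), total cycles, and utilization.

cycle 0: W0.I0
cycle 1: W1.I0
cycle 2: W2.I0
cycle 3: W3.I0
cycle 4: W0.I1
cycle 5: W1.I1
cycle 6: W2.I1
cycle 7: W3.I1
cycle 8: W0.I2
cycle 9: W1.I2
cycle 10: W2.I2
cycle 11: W3.I2
cycle 12: W0.I3
cycle 13: W1.I3
cycle 14: W2.I3
cycle 15: W2.I4
cycle 16: idle
cycle 17: W2.I5
cycle 18: W2.I6
cycle 19: idle
cycle 20: W2.I7

Answer: 21 cycles, utilization 19/21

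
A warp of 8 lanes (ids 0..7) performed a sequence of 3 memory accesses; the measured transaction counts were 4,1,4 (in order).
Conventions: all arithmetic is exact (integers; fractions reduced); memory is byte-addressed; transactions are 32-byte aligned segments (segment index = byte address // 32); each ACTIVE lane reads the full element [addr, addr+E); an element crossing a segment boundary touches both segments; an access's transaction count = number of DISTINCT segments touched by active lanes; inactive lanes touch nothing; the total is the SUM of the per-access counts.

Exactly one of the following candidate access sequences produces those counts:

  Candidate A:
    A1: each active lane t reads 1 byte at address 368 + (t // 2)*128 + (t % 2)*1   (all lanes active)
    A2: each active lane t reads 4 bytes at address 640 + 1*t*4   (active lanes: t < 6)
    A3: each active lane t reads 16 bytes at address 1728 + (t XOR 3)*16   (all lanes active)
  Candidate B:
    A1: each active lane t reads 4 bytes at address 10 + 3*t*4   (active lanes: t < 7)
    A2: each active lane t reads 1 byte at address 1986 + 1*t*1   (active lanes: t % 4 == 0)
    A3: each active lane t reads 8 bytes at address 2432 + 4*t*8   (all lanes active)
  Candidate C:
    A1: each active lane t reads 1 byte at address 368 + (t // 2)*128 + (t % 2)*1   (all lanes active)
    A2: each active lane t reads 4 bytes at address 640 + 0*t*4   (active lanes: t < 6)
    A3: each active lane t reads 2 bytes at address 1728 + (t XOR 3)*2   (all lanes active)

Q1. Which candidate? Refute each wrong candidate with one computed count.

B: A1 gives 3 transactions, not 4
C: A3 gives 1 transaction, not 4
A: all counts match (4,1,4)

Answer: A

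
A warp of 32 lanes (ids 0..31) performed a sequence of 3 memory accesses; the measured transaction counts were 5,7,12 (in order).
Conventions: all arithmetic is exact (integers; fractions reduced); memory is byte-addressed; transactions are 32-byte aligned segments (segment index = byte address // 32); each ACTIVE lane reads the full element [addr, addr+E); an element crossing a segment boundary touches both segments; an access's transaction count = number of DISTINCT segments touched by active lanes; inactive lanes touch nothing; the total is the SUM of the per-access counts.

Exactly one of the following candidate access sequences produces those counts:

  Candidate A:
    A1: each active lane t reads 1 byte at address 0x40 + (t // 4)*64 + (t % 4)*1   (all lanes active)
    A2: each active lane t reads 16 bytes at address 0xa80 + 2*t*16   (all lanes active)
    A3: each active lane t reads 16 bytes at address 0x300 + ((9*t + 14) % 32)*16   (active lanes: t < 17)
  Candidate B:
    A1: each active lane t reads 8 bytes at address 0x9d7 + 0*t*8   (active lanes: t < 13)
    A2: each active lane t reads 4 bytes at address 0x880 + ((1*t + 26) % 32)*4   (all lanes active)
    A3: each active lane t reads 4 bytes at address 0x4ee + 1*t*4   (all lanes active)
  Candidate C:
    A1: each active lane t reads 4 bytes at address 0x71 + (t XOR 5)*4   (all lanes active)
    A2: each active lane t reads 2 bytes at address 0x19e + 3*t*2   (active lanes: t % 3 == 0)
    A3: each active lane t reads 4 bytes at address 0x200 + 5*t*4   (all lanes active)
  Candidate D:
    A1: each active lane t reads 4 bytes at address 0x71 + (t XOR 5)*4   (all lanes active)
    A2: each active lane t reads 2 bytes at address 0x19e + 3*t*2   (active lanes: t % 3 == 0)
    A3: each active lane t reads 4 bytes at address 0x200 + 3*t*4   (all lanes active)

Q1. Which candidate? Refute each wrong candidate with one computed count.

A: A1 gives 8 transactions, not 5
B: A1 gives 1 transaction, not 5
C: A3 gives 20 transactions, not 12
D: all counts match (5,7,12)

Answer: D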